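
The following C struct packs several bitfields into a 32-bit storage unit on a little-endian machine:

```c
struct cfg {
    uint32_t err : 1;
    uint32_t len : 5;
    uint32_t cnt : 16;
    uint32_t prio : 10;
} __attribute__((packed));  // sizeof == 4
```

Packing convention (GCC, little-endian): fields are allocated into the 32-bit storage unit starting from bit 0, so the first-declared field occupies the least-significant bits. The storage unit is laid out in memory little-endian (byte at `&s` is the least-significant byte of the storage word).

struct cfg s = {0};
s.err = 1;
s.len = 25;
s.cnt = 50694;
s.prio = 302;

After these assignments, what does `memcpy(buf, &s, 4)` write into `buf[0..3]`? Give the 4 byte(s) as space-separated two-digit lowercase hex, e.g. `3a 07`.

err:1 = 1 → 0x1 << 0 → word 0x00000001
len:5 = 25 → 0x19 << 1 → word 0x00000033
cnt:16 = 50694 → 0xc606 << 6 → word 0x003181b3
prio:10 = 302 → 0x12e << 22 → word 0x4bb181b3
word = 0x4bb181b3 → little-endian bytes:
  [0]=0xb3  [1]=0x81  [2]=0xb1  [3]=0x4b

b3 81 b1 4b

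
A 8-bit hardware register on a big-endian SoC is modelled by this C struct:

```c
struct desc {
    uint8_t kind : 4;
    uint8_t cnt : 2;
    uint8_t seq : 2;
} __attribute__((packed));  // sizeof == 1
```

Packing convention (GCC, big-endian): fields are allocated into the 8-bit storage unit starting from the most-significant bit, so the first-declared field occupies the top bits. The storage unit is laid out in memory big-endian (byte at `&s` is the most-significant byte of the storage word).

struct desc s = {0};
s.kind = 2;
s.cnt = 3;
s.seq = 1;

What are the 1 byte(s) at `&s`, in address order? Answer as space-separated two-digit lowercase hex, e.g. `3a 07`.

2d

kind (4b) val=2 bits=0x2 at bit 4: 0x20
cnt (2b) val=3 bits=0x3 at bit 2: 0x2c
seq (2b) val=1 bits=0x1 at bit 0: 0x2d
word = 0x2d → big-endian bytes:
  [0]=0x2d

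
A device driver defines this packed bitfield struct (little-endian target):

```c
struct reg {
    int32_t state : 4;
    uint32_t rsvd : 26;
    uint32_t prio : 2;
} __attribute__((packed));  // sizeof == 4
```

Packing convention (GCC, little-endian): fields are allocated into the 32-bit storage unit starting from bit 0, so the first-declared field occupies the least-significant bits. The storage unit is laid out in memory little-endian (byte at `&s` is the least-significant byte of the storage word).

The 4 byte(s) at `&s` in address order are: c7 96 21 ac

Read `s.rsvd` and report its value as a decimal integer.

[0]=0xc7 [1]=0x96 [2]=0x21 [3]=0xac (little-endian) → word 0xac2196c7
state [0+:4] = (word>>0) & 0xf = 7
rsvd [4+:26] = (word>>4) & 0x3ffffff = 46274924  ←
prio [30+:2] = (word>>30) & 0x3 = 2

46274924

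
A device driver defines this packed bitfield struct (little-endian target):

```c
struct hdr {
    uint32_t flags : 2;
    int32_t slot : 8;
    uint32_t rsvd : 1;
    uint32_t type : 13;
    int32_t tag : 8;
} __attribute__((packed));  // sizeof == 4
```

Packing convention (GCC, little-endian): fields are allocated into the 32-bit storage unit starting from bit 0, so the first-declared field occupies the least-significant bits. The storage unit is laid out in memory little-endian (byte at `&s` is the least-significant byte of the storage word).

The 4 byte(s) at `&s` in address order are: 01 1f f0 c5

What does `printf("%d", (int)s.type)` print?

7683

[0]=0x01 [1]=0x1f [2]=0xf0 [3]=0xc5 (little-endian) → word 0xc5f01f01
flags [0+:2] = (word>>0) & 0x3 = 1
slot [2+:8] = (word>>2) & 0xff = 192
rsvd [10+:1] = (word>>10) & 0x1 = 1
type [11+:13] = (word>>11) & 0x1fff = 7683  ←
tag [24+:8] = (word>>24) & 0xff = 197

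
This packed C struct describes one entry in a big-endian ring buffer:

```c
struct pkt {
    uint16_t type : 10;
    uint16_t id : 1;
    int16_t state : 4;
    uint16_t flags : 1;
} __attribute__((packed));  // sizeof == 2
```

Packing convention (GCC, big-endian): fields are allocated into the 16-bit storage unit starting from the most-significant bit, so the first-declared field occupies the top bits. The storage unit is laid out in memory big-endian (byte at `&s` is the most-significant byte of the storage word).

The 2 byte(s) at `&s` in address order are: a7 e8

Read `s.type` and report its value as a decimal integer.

[0]=0xa7 [1]=0xe8 (big-endian) → word 0xa7e8
type [6+:10] = (word>>6) & 0x3ff = 671  ←
id [5+:1] = (word>>5) & 0x1 = 1
state [1+:4] = (word>>1) & 0xf = 4
flags [0+:1] = (word>>0) & 0x1 = 0

671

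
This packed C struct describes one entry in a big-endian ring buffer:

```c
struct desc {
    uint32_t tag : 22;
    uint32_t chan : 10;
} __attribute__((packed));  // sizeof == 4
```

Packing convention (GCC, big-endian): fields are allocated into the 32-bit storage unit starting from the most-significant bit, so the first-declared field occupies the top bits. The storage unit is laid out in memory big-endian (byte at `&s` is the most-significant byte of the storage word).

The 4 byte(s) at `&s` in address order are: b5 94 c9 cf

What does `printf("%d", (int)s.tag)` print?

[0]=0xb5 [1]=0x94 [2]=0xc9 [3]=0xcf (big-endian) → word 0xb594c9cf
tag:22 @ bit 10 → (0xb594c9cf>>10)&0x3fffff = 0x2d6532  ←
chan:10 @ bit 0 → (0xb594c9cf>>0)&0x3ff = 0x1cf

2975026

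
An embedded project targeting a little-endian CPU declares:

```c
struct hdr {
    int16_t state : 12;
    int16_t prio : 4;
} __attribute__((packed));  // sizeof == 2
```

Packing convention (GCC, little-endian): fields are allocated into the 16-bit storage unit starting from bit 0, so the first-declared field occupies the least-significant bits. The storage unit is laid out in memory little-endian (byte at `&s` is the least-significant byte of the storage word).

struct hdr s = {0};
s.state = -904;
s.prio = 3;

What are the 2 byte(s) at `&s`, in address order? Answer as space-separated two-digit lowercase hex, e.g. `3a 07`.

78 3c

[0+:12] state=-904 & 0xfff = 0xc78; word=0x0c78
[12+:4] prio=3 & 0xf = 0x3; word=0x3c78
word = 0x3c78 → little-endian bytes:
  [0]=0x78  [1]=0x3c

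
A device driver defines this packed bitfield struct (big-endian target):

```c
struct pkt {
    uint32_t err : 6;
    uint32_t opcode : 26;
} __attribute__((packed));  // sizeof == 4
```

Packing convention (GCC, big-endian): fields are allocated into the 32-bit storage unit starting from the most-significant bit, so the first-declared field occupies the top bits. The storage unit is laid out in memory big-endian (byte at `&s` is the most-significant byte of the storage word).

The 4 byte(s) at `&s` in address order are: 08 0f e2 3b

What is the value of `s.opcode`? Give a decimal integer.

[0]=0x08 [1]=0x0f [2]=0xe2 [3]=0x3b (big-endian) → word 0x080fe23b
err [26+:6] = (word>>26) & 0x3f = 2
opcode [0+:26] = (word>>0) & 0x3ffffff = 1040955  ←

1040955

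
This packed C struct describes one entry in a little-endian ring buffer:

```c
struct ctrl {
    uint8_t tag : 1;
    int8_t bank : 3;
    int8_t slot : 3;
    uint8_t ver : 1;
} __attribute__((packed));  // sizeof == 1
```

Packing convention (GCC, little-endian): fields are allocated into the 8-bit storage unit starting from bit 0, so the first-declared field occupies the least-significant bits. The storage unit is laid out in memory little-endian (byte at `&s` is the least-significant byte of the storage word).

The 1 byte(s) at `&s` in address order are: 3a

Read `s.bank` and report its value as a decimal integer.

-3

[0]=0x3a (little-endian) → word 0x3a
tag [0+:1] = (word>>0) & 0x1 = 0
bank [1+:3] = (word>>1) & 0x7 = 5  ←
slot [4+:3] = (word>>4) & 0x7 = 3
ver [7+:1] = (word>>7) & 0x1 = 0
bank signed 3b, MSB=1: 5 - 8 = -3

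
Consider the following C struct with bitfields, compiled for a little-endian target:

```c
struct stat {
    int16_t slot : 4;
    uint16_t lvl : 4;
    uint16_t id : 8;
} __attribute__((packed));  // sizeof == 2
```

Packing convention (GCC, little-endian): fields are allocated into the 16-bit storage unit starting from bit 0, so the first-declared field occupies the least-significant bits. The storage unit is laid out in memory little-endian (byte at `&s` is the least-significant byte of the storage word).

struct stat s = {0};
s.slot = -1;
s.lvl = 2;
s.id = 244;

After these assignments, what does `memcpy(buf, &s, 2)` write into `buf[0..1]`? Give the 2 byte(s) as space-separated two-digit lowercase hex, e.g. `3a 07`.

2f f4

[0+:4] slot=-1 & 0xf = 0xf; word=0x000f
[4+:4] lvl=2 & 0xf = 0x2; word=0x002f
[8+:8] id=244 & 0xff = 0xf4; word=0xf42f
word = 0xf42f → little-endian bytes:
  [0]=0x2f  [1]=0xf4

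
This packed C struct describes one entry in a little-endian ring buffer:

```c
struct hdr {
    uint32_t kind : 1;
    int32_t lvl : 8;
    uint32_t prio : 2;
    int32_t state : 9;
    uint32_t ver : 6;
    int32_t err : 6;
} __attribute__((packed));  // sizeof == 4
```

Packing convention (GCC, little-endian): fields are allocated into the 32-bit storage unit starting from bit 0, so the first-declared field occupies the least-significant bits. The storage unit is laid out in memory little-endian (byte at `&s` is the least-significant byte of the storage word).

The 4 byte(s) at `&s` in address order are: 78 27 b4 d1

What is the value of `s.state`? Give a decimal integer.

132

[0]=0x78 [1]=0x27 [2]=0xb4 [3]=0xd1 (little-endian) → word 0xd1b42778
kind:1 @ bit 0 → (0xd1b42778>>0)&0x1 = 0x0
lvl:8 @ bit 1 → (0xd1b42778>>1)&0xff = 0xbc
prio:2 @ bit 9 → (0xd1b42778>>9)&0x3 = 0x3
state:9 @ bit 11 → (0xd1b42778>>11)&0x1ff = 0x84  ←
ver:6 @ bit 20 → (0xd1b42778>>20)&0x3f = 0x1b
err:6 @ bit 26 → (0xd1b42778>>26)&0x3f = 0x34
state signed 9b, MSB=0: value = 132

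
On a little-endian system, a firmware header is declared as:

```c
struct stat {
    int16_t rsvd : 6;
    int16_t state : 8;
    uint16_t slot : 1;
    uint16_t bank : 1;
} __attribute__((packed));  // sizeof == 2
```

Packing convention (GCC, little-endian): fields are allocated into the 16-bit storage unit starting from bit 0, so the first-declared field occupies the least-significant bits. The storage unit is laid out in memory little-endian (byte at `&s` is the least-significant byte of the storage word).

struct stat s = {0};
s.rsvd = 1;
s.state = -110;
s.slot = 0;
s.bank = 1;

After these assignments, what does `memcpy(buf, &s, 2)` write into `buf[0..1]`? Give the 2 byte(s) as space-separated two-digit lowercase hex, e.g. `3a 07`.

[0+:6] rsvd=1 & 0x3f = 0x1; word=0x0001
[6+:8] state=-110 & 0xff = 0x92; word=0x2481
[14+:1] slot=0 & 0x1 = 0x0; word=0x2481
[15+:1] bank=1 & 0x1 = 0x1; word=0xa481
word = 0xa481 → little-endian bytes:
  [0]=0x81  [1]=0xa4

81 a4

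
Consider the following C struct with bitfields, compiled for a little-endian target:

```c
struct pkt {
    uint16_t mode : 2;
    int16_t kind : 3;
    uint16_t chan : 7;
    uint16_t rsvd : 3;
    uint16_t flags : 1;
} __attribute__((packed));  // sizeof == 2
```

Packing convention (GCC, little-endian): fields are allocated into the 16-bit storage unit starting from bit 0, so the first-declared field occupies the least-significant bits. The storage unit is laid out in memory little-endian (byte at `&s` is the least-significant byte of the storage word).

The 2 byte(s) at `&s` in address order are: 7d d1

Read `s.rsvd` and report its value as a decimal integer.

[0]=0x7d [1]=0xd1 (little-endian) → word 0xd17d
mode:2 @ bit 0 → (0xd17d>>0)&0x3 = 0x1
kind:3 @ bit 2 → (0xd17d>>2)&0x7 = 0x7
chan:7 @ bit 5 → (0xd17d>>5)&0x7f = 0xb
rsvd:3 @ bit 12 → (0xd17d>>12)&0x7 = 0x5  ←
flags:1 @ bit 15 → (0xd17d>>15)&0x1 = 0x1

5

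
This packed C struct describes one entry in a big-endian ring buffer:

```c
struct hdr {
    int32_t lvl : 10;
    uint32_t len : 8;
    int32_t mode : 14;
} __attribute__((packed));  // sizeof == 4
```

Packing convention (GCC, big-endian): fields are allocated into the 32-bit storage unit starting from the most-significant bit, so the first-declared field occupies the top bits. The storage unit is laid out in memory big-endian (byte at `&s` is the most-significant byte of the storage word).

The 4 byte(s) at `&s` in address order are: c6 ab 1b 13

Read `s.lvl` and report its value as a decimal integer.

-230

[0]=0xc6 [1]=0xab [2]=0x1b [3]=0x13 (big-endian) → word 0xc6ab1b13
lvl [22+:10] = (word>>22) & 0x3ff = 794  ←
len [14+:8] = (word>>14) & 0xff = 172
mode [0+:14] = (word>>0) & 0x3fff = 6931
lvl signed 10b, MSB=1: 794 - 1024 = -230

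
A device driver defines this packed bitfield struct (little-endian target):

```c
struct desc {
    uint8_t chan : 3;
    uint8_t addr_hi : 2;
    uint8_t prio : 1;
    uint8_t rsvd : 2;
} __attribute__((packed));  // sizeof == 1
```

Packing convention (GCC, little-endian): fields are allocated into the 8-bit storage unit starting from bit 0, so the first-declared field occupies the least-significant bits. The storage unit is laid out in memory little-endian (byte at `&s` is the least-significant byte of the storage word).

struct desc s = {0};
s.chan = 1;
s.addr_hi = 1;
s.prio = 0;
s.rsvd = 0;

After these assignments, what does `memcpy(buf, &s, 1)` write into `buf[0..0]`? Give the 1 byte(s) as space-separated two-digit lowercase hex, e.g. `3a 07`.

09

[0+:3] chan=1 & 0x7 = 0x1; word=0x01
[3+:2] addr_hi=1 & 0x3 = 0x1; word=0x09
[5+:1] prio=0 & 0x1 = 0x0; word=0x09
[6+:2] rsvd=0 & 0x3 = 0x0; word=0x09
word = 0x09 → little-endian bytes:
  [0]=0x09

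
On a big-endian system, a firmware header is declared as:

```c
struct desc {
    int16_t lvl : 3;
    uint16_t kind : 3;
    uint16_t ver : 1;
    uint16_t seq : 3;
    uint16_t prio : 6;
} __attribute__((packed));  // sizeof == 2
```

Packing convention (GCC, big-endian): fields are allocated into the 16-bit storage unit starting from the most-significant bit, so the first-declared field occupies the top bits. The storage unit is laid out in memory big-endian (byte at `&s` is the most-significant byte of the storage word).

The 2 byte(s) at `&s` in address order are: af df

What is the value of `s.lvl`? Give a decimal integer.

-3

[0]=0xaf [1]=0xdf (big-endian) → word 0xafdf
lvl [13+:3] = (word>>13) & 0x7 = 5  ←
kind [10+:3] = (word>>10) & 0x7 = 3
ver [9+:1] = (word>>9) & 0x1 = 1
seq [6+:3] = (word>>6) & 0x7 = 7
prio [0+:6] = (word>>0) & 0x3f = 31
lvl signed 3b, MSB=1: 5 - 8 = -3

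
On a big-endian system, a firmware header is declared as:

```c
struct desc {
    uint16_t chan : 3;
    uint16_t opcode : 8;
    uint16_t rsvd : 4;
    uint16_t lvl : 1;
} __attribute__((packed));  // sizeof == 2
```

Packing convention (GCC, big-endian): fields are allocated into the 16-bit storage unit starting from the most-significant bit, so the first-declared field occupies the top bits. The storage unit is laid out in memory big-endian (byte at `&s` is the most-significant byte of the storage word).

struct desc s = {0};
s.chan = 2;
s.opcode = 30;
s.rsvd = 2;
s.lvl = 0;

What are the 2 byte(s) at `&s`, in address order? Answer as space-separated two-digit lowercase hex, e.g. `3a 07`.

43 c4

[13+:3] chan=2 & 0x7 = 0x2; word=0x4000
[5+:8] opcode=30 & 0xff = 0x1e; word=0x43c0
[1+:4] rsvd=2 & 0xf = 0x2; word=0x43c4
[0+:1] lvl=0 & 0x1 = 0x0; word=0x43c4
word = 0x43c4 → big-endian bytes:
  [0]=0x43  [1]=0xc4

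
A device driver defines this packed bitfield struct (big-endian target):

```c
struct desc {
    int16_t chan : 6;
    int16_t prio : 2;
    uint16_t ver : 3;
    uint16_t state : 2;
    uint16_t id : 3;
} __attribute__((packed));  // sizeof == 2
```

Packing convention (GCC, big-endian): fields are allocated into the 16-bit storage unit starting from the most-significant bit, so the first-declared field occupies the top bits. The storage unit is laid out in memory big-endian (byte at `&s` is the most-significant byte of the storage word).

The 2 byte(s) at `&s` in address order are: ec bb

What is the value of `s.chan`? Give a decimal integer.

-5

[0]=0xec [1]=0xbb (big-endian) → word 0xecbb
chan [10+:6] = (word>>10) & 0x3f = 59  ←
prio [8+:2] = (word>>8) & 0x3 = 0
ver [5+:3] = (word>>5) & 0x7 = 5
state [3+:2] = (word>>3) & 0x3 = 3
id [0+:3] = (word>>0) & 0x7 = 3
chan signed 6b, MSB=1: 59 - 64 = -5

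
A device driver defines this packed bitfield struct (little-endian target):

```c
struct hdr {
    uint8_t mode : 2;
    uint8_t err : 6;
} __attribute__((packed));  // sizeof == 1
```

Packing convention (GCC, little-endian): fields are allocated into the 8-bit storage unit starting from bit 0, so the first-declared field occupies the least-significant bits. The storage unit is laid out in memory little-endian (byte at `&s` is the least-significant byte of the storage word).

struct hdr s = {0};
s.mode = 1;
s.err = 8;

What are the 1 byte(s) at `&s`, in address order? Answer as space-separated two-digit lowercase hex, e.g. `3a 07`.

mode:2 = 1 → 0x1 << 0 → word 0x01
err:6 = 8 → 0x8 << 2 → word 0x21
word = 0x21 → little-endian bytes:
  [0]=0x21

21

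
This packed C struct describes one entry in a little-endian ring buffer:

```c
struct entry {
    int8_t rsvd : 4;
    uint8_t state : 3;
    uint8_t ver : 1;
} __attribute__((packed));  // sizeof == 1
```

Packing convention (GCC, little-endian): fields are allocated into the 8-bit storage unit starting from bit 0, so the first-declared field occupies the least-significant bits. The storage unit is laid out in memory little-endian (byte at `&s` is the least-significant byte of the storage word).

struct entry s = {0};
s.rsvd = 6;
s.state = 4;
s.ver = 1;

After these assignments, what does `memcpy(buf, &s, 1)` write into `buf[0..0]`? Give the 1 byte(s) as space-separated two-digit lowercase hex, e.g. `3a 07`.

[0+:4] rsvd=6 & 0xf = 0x6; word=0x06
[4+:3] state=4 & 0x7 = 0x4; word=0x46
[7+:1] ver=1 & 0x1 = 0x1; word=0xc6
word = 0xc6 → little-endian bytes:
  [0]=0xc6

c6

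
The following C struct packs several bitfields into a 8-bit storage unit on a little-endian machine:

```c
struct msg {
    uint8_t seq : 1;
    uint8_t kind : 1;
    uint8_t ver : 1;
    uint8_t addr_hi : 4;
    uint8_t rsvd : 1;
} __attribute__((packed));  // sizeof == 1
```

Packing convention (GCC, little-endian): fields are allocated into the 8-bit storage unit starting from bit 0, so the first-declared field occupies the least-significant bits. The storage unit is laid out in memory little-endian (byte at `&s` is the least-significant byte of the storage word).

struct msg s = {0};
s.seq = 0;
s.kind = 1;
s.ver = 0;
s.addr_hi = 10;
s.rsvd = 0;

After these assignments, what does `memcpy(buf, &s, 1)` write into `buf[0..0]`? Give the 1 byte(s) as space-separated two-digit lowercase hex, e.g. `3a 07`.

seq:1 = 0 → 0x0 << 0 → word 0x00
kind:1 = 1 → 0x1 << 1 → word 0x02
ver:1 = 0 → 0x0 << 2 → word 0x02
addr_hi:4 = 10 → 0xa << 3 → word 0x52
rsvd:1 = 0 → 0x0 << 7 → word 0x52
word = 0x52 → little-endian bytes:
  [0]=0x52

52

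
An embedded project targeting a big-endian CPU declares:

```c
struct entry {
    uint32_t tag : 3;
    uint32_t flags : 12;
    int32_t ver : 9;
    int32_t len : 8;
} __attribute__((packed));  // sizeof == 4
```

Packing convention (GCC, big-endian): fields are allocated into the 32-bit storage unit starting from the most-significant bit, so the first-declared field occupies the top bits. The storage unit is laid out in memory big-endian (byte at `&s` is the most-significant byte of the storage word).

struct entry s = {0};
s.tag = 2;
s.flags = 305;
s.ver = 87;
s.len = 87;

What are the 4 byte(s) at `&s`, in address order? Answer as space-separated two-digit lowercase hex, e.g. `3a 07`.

tag:3 = 2 → 0x2 << 29 → word 0x40000000
flags:12 = 305 → 0x131 << 17 → word 0x42620000
ver:9 = 87 → 0x57 << 8 → word 0x42625700
len:8 = 87 → 0x57 << 0 → word 0x42625757
word = 0x42625757 → big-endian bytes:
  [0]=0x42  [1]=0x62  [2]=0x57  [3]=0x57

42 62 57 57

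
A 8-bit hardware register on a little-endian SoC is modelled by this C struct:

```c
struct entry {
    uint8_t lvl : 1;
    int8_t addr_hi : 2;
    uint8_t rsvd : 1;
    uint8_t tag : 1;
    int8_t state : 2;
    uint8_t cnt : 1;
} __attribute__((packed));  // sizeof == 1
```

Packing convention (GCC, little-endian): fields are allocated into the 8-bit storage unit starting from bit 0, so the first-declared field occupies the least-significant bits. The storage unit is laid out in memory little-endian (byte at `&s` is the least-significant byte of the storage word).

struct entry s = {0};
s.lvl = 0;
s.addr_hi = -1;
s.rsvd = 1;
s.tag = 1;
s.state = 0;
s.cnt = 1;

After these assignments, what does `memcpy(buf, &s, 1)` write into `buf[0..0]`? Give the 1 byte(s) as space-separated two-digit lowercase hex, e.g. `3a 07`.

lvl:1 = 0 → 0x0 << 0 → word 0x00
addr_hi:2 = -1 → 0x3 << 1 → word 0x06
rsvd:1 = 1 → 0x1 << 3 → word 0x0e
tag:1 = 1 → 0x1 << 4 → word 0x1e
state:2 = 0 → 0x0 << 5 → word 0x1e
cnt:1 = 1 → 0x1 << 7 → word 0x9e
word = 0x9e → little-endian bytes:
  [0]=0x9e

9e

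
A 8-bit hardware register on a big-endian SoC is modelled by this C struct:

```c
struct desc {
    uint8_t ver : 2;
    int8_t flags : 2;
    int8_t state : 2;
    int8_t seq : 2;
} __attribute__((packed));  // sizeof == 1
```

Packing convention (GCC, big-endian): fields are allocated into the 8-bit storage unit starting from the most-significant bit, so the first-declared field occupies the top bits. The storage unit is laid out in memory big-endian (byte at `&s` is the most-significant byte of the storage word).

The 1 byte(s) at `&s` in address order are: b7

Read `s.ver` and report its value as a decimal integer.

[0]=0xb7 (big-endian) → word 0xb7
ver:2 @ bit 6 → (0xb7>>6)&0x3 = 0x2  ←
flags:2 @ bit 4 → (0xb7>>4)&0x3 = 0x3
state:2 @ bit 2 → (0xb7>>2)&0x3 = 0x1
seq:2 @ bit 0 → (0xb7>>0)&0x3 = 0x3

2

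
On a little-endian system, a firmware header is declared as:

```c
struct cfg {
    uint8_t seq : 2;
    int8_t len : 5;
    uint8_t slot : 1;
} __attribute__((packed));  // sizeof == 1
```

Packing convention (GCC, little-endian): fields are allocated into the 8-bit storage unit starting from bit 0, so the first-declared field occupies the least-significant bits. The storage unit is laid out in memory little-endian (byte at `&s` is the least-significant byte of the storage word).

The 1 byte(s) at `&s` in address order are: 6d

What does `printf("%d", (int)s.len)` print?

-5

[0]=0x6d (little-endian) → word 0x6d
seq [0+:2] = (word>>0) & 0x3 = 1
len [2+:5] = (word>>2) & 0x1f = 27  ←
slot [7+:1] = (word>>7) & 0x1 = 0
len signed 5b, MSB=1: 27 - 32 = -5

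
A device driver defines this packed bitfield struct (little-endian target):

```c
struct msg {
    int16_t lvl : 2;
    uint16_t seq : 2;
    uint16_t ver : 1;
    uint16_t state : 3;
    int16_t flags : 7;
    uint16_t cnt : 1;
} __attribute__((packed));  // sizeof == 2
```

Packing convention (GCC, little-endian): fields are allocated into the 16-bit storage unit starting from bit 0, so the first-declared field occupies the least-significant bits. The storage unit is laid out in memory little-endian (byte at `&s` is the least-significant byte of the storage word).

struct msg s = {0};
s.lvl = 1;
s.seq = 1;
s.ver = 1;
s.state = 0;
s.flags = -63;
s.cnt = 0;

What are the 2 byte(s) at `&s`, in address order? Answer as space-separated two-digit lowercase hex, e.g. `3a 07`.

15 41

[0+:2] lvl=1 & 0x3 = 0x1; word=0x0001
[2+:2] seq=1 & 0x3 = 0x1; word=0x0005
[4+:1] ver=1 & 0x1 = 0x1; word=0x0015
[5+:3] state=0 & 0x7 = 0x0; word=0x0015
[8+:7] flags=-63 & 0x7f = 0x41; word=0x4115
[15+:1] cnt=0 & 0x1 = 0x0; word=0x4115
word = 0x4115 → little-endian bytes:
  [0]=0x15  [1]=0x41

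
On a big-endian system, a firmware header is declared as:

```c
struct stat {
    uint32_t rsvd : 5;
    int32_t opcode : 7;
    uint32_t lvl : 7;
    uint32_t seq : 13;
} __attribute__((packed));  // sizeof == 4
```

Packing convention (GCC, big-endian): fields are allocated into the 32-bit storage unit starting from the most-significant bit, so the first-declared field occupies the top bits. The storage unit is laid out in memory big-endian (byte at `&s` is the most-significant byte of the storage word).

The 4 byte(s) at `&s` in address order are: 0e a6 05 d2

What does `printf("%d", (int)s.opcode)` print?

[0]=0x0e [1]=0xa6 [2]=0x05 [3]=0xd2 (big-endian) → word 0x0ea605d2
rsvd:5 @ bit 27 → (0x0ea605d2>>27)&0x1f = 0x1
opcode:7 @ bit 20 → (0x0ea605d2>>20)&0x7f = 0x6a  ←
lvl:7 @ bit 13 → (0x0ea605d2>>13)&0x7f = 0x30
seq:13 @ bit 0 → (0x0ea605d2>>0)&0x1fff = 0x5d2
opcode signed 7b, MSB=1: 106 - 128 = -22

-22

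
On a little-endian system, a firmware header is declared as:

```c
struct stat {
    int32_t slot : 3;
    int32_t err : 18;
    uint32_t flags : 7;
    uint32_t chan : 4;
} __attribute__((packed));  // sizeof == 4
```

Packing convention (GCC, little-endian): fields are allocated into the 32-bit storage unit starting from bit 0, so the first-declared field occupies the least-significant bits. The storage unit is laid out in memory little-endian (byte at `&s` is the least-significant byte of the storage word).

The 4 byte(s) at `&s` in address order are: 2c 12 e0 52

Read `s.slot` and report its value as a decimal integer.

-4

[0]=0x2c [1]=0x12 [2]=0xe0 [3]=0x52 (little-endian) → word 0x52e0122c
slot [0+:3] = (word>>0) & 0x7 = 4  ←
err [3+:18] = (word>>3) & 0x3ffff = 581
flags [21+:7] = (word>>21) & 0x7f = 23
chan [28+:4] = (word>>28) & 0xf = 5
slot signed 3b, MSB=1: 4 - 8 = -4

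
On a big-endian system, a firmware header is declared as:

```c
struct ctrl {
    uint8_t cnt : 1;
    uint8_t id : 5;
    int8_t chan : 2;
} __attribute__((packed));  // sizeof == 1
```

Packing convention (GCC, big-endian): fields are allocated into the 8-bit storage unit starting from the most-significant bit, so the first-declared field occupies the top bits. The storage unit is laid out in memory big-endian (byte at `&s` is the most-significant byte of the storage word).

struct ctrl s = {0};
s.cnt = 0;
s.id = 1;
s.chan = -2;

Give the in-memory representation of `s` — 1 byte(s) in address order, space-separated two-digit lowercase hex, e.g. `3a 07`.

cnt (1b) val=0 bits=0x0 at bit 7: 0x00
id (5b) val=1 bits=0x1 at bit 2: 0x04
chan (2b) val=-2 bits=0x2 at bit 0: 0x06
word = 0x06 → big-endian bytes:
  [0]=0x06

06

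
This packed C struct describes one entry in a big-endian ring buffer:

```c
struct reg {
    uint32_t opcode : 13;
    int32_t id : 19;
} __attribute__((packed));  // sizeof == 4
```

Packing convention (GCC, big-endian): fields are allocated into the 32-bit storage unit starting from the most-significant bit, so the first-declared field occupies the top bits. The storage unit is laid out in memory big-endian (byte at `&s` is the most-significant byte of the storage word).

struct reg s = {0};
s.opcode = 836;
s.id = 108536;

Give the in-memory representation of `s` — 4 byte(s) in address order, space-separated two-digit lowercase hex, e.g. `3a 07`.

[19+:13] opcode=836 & 0x1fff = 0x344; word=0x1a200000
[0+:19] id=108536 & 0x7ffff = 0x1a7f8; word=0x1a21a7f8
word = 0x1a21a7f8 → big-endian bytes:
  [0]=0x1a  [1]=0x21  [2]=0xa7  [3]=0xf8

1a 21 a7 f8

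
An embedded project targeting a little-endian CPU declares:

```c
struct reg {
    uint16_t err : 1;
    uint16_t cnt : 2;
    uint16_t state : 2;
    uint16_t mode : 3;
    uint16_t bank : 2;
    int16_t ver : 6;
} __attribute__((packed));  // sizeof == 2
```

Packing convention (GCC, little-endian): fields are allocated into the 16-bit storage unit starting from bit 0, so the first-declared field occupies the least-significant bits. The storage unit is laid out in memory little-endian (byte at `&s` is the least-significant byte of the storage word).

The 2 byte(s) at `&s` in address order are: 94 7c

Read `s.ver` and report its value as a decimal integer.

[0]=0x94 [1]=0x7c (little-endian) → word 0x7c94
err [0+:1] = (word>>0) & 0x1 = 0
cnt [1+:2] = (word>>1) & 0x3 = 2
state [3+:2] = (word>>3) & 0x3 = 2
mode [5+:3] = (word>>5) & 0x7 = 4
bank [8+:2] = (word>>8) & 0x3 = 0
ver [10+:6] = (word>>10) & 0x3f = 31  ←
ver signed 6b, MSB=0: value = 31

31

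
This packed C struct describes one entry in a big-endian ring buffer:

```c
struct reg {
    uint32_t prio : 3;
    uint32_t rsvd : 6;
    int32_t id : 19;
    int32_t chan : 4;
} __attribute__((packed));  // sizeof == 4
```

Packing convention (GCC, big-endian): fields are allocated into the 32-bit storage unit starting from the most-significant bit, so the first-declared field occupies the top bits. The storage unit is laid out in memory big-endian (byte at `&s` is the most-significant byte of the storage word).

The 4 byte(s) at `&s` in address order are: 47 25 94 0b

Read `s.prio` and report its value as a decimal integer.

2

[0]=0x47 [1]=0x25 [2]=0x94 [3]=0x0b (big-endian) → word 0x4725940b
prio [29+:3] = (word>>29) & 0x7 = 2  ←
rsvd [23+:6] = (word>>23) & 0x3f = 14
id [4+:19] = (word>>4) & 0x7ffff = 153920
chan [0+:4] = (word>>0) & 0xf = 11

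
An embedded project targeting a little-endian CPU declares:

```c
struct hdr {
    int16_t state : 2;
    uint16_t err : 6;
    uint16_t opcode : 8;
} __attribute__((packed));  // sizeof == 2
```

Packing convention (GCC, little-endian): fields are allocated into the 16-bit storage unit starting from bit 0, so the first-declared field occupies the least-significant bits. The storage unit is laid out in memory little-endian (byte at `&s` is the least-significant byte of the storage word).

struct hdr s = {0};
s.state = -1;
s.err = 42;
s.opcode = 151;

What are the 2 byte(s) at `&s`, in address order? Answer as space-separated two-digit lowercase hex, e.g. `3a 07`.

[0+:2] state=-1 & 0x3 = 0x3; word=0x0003
[2+:6] err=42 & 0x3f = 0x2a; word=0x00ab
[8+:8] opcode=151 & 0xff = 0x97; word=0x97ab
word = 0x97ab → little-endian bytes:
  [0]=0xab  [1]=0x97

ab 97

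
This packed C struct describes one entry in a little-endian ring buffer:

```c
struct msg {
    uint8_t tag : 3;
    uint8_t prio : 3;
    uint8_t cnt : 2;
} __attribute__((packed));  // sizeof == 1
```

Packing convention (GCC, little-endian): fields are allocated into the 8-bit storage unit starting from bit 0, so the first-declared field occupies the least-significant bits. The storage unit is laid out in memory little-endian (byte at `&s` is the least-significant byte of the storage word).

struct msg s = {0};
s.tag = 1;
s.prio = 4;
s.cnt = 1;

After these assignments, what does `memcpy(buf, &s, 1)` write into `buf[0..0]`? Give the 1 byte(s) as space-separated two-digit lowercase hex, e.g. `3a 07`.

[0+:3] tag=1 & 0x7 = 0x1; word=0x01
[3+:3] prio=4 & 0x7 = 0x4; word=0x21
[6+:2] cnt=1 & 0x3 = 0x1; word=0x61
word = 0x61 → little-endian bytes:
  [0]=0x61

61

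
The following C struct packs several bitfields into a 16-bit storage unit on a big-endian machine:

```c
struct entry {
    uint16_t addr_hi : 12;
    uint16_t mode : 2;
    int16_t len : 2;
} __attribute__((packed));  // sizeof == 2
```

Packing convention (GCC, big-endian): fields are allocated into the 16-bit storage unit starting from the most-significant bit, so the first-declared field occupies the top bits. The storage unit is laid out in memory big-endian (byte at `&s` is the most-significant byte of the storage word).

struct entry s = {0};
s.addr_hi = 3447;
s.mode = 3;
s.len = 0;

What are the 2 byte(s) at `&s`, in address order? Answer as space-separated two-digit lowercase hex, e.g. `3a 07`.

addr_hi:12 = 3447 → 0xd77 << 4 → word 0xd770
mode:2 = 3 → 0x3 << 2 → word 0xd77c
len:2 = 0 → 0x0 << 0 → word 0xd77c
word = 0xd77c → big-endian bytes:
  [0]=0xd7  [1]=0x7c

d7 7c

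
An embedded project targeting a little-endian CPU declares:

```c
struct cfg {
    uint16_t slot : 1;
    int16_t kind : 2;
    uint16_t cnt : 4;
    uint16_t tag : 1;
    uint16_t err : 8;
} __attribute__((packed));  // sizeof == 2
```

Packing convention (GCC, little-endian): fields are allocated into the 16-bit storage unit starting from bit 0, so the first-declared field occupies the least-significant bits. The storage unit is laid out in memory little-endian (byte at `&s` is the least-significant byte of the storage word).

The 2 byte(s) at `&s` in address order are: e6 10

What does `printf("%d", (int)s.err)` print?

[0]=0xe6 [1]=0x10 (little-endian) → word 0x10e6
slot:1 @ bit 0 → (0x10e6>>0)&0x1 = 0x0
kind:2 @ bit 1 → (0x10e6>>1)&0x3 = 0x3
cnt:4 @ bit 3 → (0x10e6>>3)&0xf = 0xc
tag:1 @ bit 7 → (0x10e6>>7)&0x1 = 0x1
err:8 @ bit 8 → (0x10e6>>8)&0xff = 0x10  ←

16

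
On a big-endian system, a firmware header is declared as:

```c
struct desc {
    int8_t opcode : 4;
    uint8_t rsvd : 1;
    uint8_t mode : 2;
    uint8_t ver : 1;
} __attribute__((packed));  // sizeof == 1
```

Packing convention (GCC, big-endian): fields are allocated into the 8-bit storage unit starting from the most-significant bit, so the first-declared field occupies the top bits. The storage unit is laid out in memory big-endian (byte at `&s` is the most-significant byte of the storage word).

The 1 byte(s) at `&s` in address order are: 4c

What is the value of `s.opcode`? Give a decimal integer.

4

[0]=0x4c (big-endian) → word 0x4c
opcode [4+:4] = (word>>4) & 0xf = 4  ←
rsvd [3+:1] = (word>>3) & 0x1 = 1
mode [1+:2] = (word>>1) & 0x3 = 2
ver [0+:1] = (word>>0) & 0x1 = 0
opcode signed 4b, MSB=0: value = 4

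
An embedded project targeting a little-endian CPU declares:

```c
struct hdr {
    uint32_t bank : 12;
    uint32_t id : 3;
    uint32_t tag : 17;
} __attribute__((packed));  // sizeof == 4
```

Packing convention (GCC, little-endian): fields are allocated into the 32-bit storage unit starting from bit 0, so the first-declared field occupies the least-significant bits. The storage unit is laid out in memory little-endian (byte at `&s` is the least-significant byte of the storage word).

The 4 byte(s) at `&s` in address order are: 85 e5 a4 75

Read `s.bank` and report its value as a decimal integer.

1413

[0]=0x85 [1]=0xe5 [2]=0xa4 [3]=0x75 (little-endian) → word 0x75a4e585
bank:12 @ bit 0 → (0x75a4e585>>0)&0xfff = 0x585  ←
id:3 @ bit 12 → (0x75a4e585>>12)&0x7 = 0x6
tag:17 @ bit 15 → (0x75a4e585>>15)&0x1ffff = 0xeb49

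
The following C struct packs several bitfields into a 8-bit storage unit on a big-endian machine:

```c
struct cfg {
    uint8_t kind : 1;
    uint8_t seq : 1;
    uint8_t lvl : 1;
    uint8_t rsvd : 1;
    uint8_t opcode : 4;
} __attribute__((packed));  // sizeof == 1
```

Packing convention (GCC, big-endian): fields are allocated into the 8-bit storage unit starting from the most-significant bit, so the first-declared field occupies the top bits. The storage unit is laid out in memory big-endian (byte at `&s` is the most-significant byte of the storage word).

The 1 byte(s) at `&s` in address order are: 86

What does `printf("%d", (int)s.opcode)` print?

[0]=0x86 (big-endian) → word 0x86
kind:1 @ bit 7 → (0x86>>7)&0x1 = 0x1
seq:1 @ bit 6 → (0x86>>6)&0x1 = 0x0
lvl:1 @ bit 5 → (0x86>>5)&0x1 = 0x0
rsvd:1 @ bit 4 → (0x86>>4)&0x1 = 0x0
opcode:4 @ bit 0 → (0x86>>0)&0xf = 0x6  ←

6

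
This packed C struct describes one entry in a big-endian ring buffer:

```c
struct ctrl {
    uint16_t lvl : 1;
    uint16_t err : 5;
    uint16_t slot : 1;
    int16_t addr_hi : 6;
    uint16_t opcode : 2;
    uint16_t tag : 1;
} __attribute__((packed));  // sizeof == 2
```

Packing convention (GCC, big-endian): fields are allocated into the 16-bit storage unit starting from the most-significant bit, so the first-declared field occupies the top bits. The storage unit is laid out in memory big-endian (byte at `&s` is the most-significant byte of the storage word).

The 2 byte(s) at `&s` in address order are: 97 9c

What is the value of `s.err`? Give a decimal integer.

5

[0]=0x97 [1]=0x9c (big-endian) → word 0x979c
lvl [15+:1] = (word>>15) & 0x1 = 1
err [10+:5] = (word>>10) & 0x1f = 5  ←
slot [9+:1] = (word>>9) & 0x1 = 1
addr_hi [3+:6] = (word>>3) & 0x3f = 51
opcode [1+:2] = (word>>1) & 0x3 = 2
tag [0+:1] = (word>>0) & 0x1 = 0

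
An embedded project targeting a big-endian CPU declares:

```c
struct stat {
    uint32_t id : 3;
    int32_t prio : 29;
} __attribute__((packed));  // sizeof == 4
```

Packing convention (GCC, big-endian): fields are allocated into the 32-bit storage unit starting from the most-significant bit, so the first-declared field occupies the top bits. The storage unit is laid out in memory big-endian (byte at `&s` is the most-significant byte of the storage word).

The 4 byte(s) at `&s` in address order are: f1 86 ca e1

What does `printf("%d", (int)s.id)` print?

[0]=0xf1 [1]=0x86 [2]=0xca [3]=0xe1 (big-endian) → word 0xf186cae1
id [29+:3] = (word>>29) & 0x7 = 7  ←
prio [0+:29] = (word>>0) & 0x1fffffff = 294046433

7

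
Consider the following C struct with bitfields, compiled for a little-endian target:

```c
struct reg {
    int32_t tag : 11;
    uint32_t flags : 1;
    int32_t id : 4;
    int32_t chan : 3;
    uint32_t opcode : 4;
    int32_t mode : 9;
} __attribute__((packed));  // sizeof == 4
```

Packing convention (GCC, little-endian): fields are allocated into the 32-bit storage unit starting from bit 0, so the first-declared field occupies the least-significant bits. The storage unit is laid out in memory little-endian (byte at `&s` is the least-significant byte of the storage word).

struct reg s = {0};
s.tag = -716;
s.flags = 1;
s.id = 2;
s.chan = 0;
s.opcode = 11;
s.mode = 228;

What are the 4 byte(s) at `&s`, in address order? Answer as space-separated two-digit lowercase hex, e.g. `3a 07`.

tag (11b) val=-716 bits=0x534 at bit 0: 0x00000534
flags (1b) val=1 bits=0x1 at bit 11: 0x00000d34
id (4b) val=2 bits=0x2 at bit 12: 0x00002d34
chan (3b) val=0 bits=0x0 at bit 16: 0x00002d34
opcode (4b) val=11 bits=0xb at bit 19: 0x00582d34
mode (9b) val=228 bits=0xe4 at bit 23: 0x72582d34
word = 0x72582d34 → little-endian bytes:
  [0]=0x34  [1]=0x2d  [2]=0x58  [3]=0x72

34 2d 58 72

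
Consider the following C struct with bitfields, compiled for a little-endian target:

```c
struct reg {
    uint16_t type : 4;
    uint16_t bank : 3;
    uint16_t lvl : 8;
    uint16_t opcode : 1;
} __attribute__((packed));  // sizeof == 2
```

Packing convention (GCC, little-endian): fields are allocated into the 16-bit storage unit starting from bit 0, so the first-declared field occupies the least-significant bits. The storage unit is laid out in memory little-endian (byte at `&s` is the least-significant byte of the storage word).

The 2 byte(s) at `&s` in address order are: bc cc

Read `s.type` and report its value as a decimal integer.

12

[0]=0xbc [1]=0xcc (little-endian) → word 0xccbc
type:4 @ bit 0 → (0xccbc>>0)&0xf = 0xc  ←
bank:3 @ bit 4 → (0xccbc>>4)&0x7 = 0x3
lvl:8 @ bit 7 → (0xccbc>>7)&0xff = 0x99
opcode:1 @ bit 15 → (0xccbc>>15)&0x1 = 0x1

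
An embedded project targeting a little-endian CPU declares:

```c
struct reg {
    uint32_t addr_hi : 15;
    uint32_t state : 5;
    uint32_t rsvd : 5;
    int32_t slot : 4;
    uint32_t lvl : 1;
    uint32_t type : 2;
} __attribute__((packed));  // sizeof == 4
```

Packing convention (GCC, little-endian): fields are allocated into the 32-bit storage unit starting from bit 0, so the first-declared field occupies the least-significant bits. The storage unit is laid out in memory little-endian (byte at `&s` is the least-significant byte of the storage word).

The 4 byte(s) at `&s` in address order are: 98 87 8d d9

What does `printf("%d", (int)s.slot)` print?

-4

[0]=0x98 [1]=0x87 [2]=0x8d [3]=0xd9 (little-endian) → word 0xd98d8798
addr_hi [0+:15] = (word>>0) & 0x7fff = 1944
state [15+:5] = (word>>15) & 0x1f = 27
rsvd [20+:5] = (word>>20) & 0x1f = 24
slot [25+:4] = (word>>25) & 0xf = 12  ←
lvl [29+:1] = (word>>29) & 0x1 = 0
type [30+:2] = (word>>30) & 0x3 = 3
slot signed 4b, MSB=1: 12 - 16 = -4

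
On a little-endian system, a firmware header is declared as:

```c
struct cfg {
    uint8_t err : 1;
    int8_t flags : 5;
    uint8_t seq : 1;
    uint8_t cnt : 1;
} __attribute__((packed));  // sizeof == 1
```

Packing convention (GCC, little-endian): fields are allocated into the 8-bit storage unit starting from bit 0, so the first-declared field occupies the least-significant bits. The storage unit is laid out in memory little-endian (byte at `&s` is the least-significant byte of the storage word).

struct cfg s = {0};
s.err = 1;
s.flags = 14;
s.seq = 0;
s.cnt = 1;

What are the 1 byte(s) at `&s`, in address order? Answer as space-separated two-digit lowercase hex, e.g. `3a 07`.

9d

err:1 = 1 → 0x1 << 0 → word 0x01
flags:5 = 14 → 0xe << 1 → word 0x1d
seq:1 = 0 → 0x0 << 6 → word 0x1d
cnt:1 = 1 → 0x1 << 7 → word 0x9d
word = 0x9d → little-endian bytes:
  [0]=0x9d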